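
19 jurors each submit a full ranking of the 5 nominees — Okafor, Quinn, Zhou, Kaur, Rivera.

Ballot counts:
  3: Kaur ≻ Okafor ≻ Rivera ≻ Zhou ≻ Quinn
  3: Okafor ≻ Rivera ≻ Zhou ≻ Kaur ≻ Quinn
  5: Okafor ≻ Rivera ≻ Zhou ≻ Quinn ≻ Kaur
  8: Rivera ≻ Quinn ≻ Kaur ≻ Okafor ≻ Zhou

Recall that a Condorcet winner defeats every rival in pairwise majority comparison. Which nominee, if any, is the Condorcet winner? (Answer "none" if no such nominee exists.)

none

Check each pair by majority over 19 ballots:
Okafor vs Quinn: Okafor wins 11–8.
Okafor vs Zhou: Okafor, 19–0.
Okafor vs Kaur: Kaur, 11–8.
Okafor vs Rivera: 11 to 8, Okafor.
Quinn vs Zhou: 8 for Quinn, 11 for Zhou — Zhou by 11–8.
Quinn vs Kaur: Quinn is ranked higher on 5+8 = 13 ballots, Kaur on 6. Quinn wins 13–6.
Quinn vs Rivera: Rivera wins 19–0.
Zhou–Kaur: Kaur 11–8.
Zhou vs Rivera: Rivera wins 19–0.
Kaur vs Rivera: 3 for Kaur, 16 for Rivera — Rivera by 16–3.
Each nominee drops at least one matchup (Okafor loses to Kaur; Quinn loses to Okafor; Zhou loses to Okafor; Kaur loses to Quinn; Rivera loses to Okafor); the cycle Okafor > Quinn > Kaur > Okafor rules out a Condorcet winner.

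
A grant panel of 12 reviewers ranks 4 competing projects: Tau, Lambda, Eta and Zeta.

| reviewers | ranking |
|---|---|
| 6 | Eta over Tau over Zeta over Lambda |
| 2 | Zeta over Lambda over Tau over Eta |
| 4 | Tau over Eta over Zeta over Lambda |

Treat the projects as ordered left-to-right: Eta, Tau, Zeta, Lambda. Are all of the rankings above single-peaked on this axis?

Axis positions: Eta=1, Tau=2, Zeta=3, Lambda=4.
Bloc 1 (peak Eta at position 1): ranking walks positions 1-2-3-4, expanding outward from the peak — single-peaked.
Bloc 2 (peak Zeta at position 3): ranking walks positions 3-4-2-1, expanding outward from the peak — single-peaked.
Bloc 3 (peak Tau at position 2): ranking walks positions 2-1-3-4, expanding outward from the peak — single-peaked.
Every ranking is single-peaked on this axis.

yes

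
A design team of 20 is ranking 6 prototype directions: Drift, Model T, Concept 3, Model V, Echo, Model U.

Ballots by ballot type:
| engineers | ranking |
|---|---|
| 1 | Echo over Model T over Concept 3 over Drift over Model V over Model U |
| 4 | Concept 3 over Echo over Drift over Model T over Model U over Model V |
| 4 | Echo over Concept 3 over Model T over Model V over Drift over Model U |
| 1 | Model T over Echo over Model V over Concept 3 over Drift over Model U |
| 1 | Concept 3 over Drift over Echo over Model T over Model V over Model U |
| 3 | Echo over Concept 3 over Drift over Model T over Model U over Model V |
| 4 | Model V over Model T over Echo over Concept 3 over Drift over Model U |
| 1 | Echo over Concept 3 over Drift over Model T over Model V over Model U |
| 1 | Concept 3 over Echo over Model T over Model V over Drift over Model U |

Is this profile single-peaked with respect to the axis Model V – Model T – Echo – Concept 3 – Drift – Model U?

Axis positions: Model V=1, Model T=2, Echo=3, Concept 3=4, Drift=5, Model U=6.
Ballot type 1 (peak Echo at position 3): ranking walks positions 3-2-4-5-1-6, expanding outward from the peak — single-peaked.
Ballot type 2 (peak Concept 3 at position 4): ranking walks positions 4-3-5-2-6-1, expanding outward from the peak — single-peaked.
Ballot type 3 (peak Echo at position 3): ranking walks positions 3-4-2-1-5-6, expanding outward from the peak — single-peaked.
Ballot type 4 (peak Model T at position 2): ranking walks positions 2-3-1-4-5-6, expanding outward from the peak — single-peaked.
Ballot type 5 (peak Concept 3 at position 4): ranking walks positions 4-5-3-2-1-6, expanding outward from the peak — single-peaked.
Ballot type 6 (peak Echo at position 3): ranking walks positions 3-4-5-2-6-1, expanding outward from the peak — single-peaked.
Ballot type 7 (peak Model V at position 1): ranking walks positions 1-2-3-4-5-6, expanding outward from the peak — single-peaked.
Ballot type 8 (peak Echo at position 3): ranking walks positions 3-4-5-2-1-6, expanding outward from the peak — single-peaked.
Ballot type 9 (peak Concept 3 at position 4): ranking walks positions 4-3-2-1-5-6, expanding outward from the peak — single-peaked.
Every ranking is single-peaked on this axis.

yes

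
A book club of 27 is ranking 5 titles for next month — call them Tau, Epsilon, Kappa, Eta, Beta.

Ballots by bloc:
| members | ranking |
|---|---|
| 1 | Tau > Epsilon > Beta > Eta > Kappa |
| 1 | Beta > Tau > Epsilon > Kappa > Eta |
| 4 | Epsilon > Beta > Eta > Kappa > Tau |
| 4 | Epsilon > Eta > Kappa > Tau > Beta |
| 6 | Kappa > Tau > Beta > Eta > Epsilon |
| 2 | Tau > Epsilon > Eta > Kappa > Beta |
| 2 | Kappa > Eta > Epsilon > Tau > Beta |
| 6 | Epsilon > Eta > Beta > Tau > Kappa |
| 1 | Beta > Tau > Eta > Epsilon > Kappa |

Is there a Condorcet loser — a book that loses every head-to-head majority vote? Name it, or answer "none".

Beta

Head-to-head results (27 members):
Tau vs Epsilon: 11 to 16, Epsilon.
Tau vs Kappa: 1+1+2+6+1 = 11 for Tau, 16 for Kappa — Kappa by 16–11.
Tau vs Eta: 1+1+6+2+1 = 11 for Tau, 16 for Eta — Eta by 16–11.
Tau vs Beta: Tau, 15–12.
Epsilon–Kappa: Epsilon 19–8.
Epsilon vs Eta: Epsilon preferred on 1+1+4+4+2+6 = 18 ballots; Epsilon wins 18–9.
Epsilon vs Beta: 19 to 8, Epsilon.
Kappa vs Eta: Eta wins 18–9.
Kappa vs Beta: Kappa, 14–13.
Eta vs Beta: 14 to 13, Eta.
Beta loses to every other book — it is the Condorcet loser.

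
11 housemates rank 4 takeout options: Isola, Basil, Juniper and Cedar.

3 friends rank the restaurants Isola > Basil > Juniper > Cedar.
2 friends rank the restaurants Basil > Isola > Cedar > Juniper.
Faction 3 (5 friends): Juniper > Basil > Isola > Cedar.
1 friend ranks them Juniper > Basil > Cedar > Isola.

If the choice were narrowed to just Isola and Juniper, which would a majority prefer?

Juniper

Ballots ranking Isola above Juniper: 3 + 2 = 5.
Ballots ranking Juniper above Isola: 11 − 5 = 6.
Juniper wins the head-to-head 6–5.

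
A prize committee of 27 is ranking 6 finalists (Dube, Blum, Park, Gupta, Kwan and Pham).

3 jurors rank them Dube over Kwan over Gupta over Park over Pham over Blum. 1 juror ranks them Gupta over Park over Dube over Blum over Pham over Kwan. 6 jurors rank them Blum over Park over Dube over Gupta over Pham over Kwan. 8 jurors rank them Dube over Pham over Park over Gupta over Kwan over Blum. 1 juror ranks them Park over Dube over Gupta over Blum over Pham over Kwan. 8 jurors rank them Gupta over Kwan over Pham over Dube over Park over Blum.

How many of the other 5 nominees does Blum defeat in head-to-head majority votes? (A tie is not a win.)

0

Blum against each rival (27 jurors):
Blum vs Dube: 6 to 21, Dube.
Blum vs Park: 6 to 21, Park.
Blum vs Gupta: 6 to 21, Gupta.
Blum vs Kwan: Kwan wins 19–8.
Blum vs Pham: Blum preferred on 1+6+1 = 8 ballots; Pham wins 19–8.
Blum beats no one; loses to Dube, Park, Gupta, Kwan, Pham — 0 pairwise wins.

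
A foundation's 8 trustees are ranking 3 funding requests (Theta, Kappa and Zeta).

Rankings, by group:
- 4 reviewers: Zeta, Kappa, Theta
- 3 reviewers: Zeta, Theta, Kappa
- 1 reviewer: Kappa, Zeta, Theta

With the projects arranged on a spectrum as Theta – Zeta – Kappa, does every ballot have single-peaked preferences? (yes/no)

yes

Axis positions: Theta=1, Zeta=2, Kappa=3.
Group 1 (peak Zeta at position 2): ranking walks positions 2-3-1, expanding outward from the peak — single-peaked.
Group 2 (peak Zeta at position 2): ranking walks positions 2-1-3, expanding outward from the peak — single-peaked.
Group 3 (peak Kappa at position 3): ranking walks positions 3-2-1, expanding outward from the peak — single-peaked.
Every ranking is single-peaked on this axis.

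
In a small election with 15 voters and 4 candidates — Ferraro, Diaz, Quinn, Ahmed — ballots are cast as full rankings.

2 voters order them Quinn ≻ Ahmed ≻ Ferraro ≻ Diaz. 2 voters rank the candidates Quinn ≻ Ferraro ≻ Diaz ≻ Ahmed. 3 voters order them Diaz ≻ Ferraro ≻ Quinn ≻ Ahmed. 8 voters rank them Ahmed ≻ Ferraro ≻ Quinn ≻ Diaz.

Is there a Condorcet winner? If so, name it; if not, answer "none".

Check each pair by majority over 15 ballots:
Ferraro vs Diaz: Ferraro wins 12–3.
Ferraro vs Quinn: Ferraro, 11–4.
Ferraro vs Ahmed: Ahmed wins 10–5.
Diaz–Quinn: Quinn 12–3.
Diaz–Ahmed: Ahmed 10–5.
Quinn–Ahmed: Ahmed 8–7.
Ahmed beats each of Ferraro, Diaz, Quinn — Ahmed is the Condorcet winner.

Ahmed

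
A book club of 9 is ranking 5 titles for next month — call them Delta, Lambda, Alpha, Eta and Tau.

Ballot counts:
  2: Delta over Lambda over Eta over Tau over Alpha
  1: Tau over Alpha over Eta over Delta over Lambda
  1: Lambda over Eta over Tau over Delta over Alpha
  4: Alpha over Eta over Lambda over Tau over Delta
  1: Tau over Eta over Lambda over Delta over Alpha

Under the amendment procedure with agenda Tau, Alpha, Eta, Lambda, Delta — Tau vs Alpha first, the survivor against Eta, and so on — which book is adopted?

Round 1: Tau vs Alpha — 5–4, Tau advances.
Round 2: Tau vs Eta — 2–7, Eta advances.
Round 3: Eta vs Lambda — 6–3, Eta advances.
Round 4: Eta vs Delta — 7–2, Eta advances.
Eta survives the agenda.

Eta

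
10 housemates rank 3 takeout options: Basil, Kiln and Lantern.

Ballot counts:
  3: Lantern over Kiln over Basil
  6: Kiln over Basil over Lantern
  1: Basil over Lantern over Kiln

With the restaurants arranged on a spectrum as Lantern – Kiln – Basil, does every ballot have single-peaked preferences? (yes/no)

Axis positions: Lantern=1, Kiln=2, Basil=3.
Ballot type 1 (peak Lantern at position 1): ranking walks positions 1-2-3, expanding outward from the peak — single-peaked.
Ballot type 2 (peak Kiln at position 2): ranking walks positions 2-3-1, expanding outward from the peak — single-peaked.
Ballot type 3: ranking walks positions 3-1-2; Lantern is ranked above Kiln even though Kiln lies between Lantern and the peak Basil on the axis — preferences dip and rise again. Not single-peaked.
Ballot type 3 violates single-peakedness, so the profile is not single-peaked on this axis.

no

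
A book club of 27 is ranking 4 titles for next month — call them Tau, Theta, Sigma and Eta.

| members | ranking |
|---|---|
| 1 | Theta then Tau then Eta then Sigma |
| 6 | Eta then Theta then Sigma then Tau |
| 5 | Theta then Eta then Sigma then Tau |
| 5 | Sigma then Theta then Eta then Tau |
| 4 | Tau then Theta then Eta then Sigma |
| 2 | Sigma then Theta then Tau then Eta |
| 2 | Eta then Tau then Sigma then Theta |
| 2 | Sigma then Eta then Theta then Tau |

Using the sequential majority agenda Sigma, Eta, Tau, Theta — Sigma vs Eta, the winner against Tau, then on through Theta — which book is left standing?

Round 1: Sigma vs Eta — 9–18, Eta advances.
Round 2: Eta vs Tau — 20–7, Eta advances.
Round 3: Eta vs Theta — 10–17, Theta advances.
Theta survives the agenda.

Theta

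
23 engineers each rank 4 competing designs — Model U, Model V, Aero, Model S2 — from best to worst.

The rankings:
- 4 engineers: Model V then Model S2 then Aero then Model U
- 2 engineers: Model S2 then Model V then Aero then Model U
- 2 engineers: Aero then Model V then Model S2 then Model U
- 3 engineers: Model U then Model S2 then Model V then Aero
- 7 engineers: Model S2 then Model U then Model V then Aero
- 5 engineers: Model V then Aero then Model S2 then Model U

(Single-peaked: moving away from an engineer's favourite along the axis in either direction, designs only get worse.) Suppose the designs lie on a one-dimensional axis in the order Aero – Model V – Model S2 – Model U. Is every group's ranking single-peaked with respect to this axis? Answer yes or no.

yes

Axis positions: Aero=1, Model V=2, Model S2=3, Model U=4.
Group 1 (peak Model V at position 2): ranking walks positions 2-3-1-4, expanding outward from the peak — single-peaked.
Group 2 (peak Model S2 at position 3): ranking walks positions 3-2-1-4, expanding outward from the peak — single-peaked.
Group 3 (peak Aero at position 1): ranking walks positions 1-2-3-4, expanding outward from the peak — single-peaked.
Group 4 (peak Model U at position 4): ranking walks positions 4-3-2-1, expanding outward from the peak — single-peaked.
Group 5 (peak Model S2 at position 3): ranking walks positions 3-4-2-1, expanding outward from the peak — single-peaked.
Group 6 (peak Model V at position 2): ranking walks positions 2-1-3-4, expanding outward from the peak — single-peaked.
Every ranking is single-peaked on this axis.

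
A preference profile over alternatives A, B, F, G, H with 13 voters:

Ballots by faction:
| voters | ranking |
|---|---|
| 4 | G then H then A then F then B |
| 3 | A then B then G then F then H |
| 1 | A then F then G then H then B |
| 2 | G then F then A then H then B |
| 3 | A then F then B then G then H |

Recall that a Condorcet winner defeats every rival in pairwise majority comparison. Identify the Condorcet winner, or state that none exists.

A

Head-to-head results (13 voters):
A vs B: A, 13–0.
A vs F: A, 11–2.
A vs G: A, 7–6.
A vs H: A, 9–4.
B vs F: F, 10–3.
B vs G: G wins 7–6.
B vs H: H, 7–6.
F vs G: G, 9–4.
F vs H: F, 9–4.
G–H: G 13–0.
A wins every pairwise contest, so A is the Condorcet winner.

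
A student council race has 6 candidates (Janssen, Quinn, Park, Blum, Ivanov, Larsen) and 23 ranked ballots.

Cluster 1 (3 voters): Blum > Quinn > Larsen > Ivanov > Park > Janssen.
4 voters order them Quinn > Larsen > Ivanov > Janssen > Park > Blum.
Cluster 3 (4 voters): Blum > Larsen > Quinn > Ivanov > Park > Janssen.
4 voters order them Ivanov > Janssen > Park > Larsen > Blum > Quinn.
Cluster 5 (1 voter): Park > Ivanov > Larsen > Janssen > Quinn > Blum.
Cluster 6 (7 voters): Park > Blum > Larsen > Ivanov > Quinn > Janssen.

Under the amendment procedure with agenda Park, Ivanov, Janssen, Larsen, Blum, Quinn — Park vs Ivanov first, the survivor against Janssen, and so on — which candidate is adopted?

Blum

Round 1: Park vs Ivanov — 8–15, Ivanov advances.
Round 2: Ivanov vs Janssen — 23–0, Ivanov advances.
Round 3: Ivanov vs Larsen — 5–18, Larsen advances.
Round 4: Larsen vs Blum — 9–14, Blum advances.
Round 5: Blum vs Quinn — 18–5, Blum advances.
Blum survives the agenda.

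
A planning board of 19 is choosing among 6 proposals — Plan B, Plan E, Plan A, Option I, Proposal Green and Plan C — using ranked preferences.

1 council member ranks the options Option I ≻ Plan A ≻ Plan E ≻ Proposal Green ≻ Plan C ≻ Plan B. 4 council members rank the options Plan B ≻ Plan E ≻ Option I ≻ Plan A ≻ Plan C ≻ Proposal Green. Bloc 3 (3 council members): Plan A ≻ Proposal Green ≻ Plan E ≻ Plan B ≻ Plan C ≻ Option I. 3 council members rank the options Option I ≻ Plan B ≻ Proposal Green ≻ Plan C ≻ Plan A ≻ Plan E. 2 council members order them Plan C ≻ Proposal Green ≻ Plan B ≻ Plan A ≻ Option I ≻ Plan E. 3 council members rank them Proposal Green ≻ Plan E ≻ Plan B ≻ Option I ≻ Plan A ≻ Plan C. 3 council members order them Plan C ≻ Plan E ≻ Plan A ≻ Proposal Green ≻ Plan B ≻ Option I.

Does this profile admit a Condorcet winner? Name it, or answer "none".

Head-to-head results (19 council members):
Plan B vs Plan E: 9 to 10, Plan E.
Plan B vs Plan A: 4+3+2+3 = 12 for Plan B, 7 for Plan A — Plan B by 12–7.
Plan B vs Option I: 4+3+2+3+3 = 15 for Plan B, 4 for Option I — Plan B by 15–4.
Plan B vs Proposal Green: Plan B preferred on 4+3 = 7 ballots; Proposal Green wins 12–7.
Plan B vs Plan C: Plan B preferred on 4+3+3+3 = 13 ballots; Plan B wins 13–6.
Plan E vs Plan A: 10 to 9, Plan E.
Plan E vs Option I: 4+3+3+3 = 13 for Plan E, 6 for Option I — Plan E by 13–6.
Plan E vs Proposal Green: 8 to 11, Proposal Green.
Plan E vs Plan C: Plan E is ranked higher on 1+4+3+3 = 11 ballots, Plan C on 8. Plan E wins 11–8.
Plan A vs Option I: 8 to 11, Option I.
Plan A vs Proposal Green: Plan A is ranked higher on 1+4+3+3 = 11 ballots, Proposal Green on 8. Plan A wins 11–8.
Plan A vs Plan C: 1+4+3+3 = 11 for Plan A, 8 for Plan C — Plan A by 11–8.
Option I vs Proposal Green: 1+4+3 = 8 for Option I, 11 for Proposal Green — Proposal Green by 11–8.
Option I vs Plan C: 1+4+3+3 = 11 for Option I, 8 for Plan C — Option I by 11–8.
Proposal Green vs Plan C: 10 to 9, Proposal Green.
No option is unbeaten: Plan B loses to Plan E; Plan E loses to Proposal Green; Plan A loses to Plan B; Option I loses to Plan B; Proposal Green loses to Plan A; Plan C loses to Plan B. In particular Plan B beats Plan A beats Proposal Green beats Plan B is a majority cycle — no Condorcet winner exists.

none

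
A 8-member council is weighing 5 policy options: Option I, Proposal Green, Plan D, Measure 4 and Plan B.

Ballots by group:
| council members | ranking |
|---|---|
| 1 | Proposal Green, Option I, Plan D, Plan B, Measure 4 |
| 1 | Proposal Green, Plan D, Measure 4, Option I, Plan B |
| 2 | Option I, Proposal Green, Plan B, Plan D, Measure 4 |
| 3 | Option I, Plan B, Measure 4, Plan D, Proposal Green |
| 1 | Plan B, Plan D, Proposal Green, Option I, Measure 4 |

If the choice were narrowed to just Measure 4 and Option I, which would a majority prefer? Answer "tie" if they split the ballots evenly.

Option I

Ballots ranking Measure 4 above Option I: 1.
Ballots ranking Option I above Measure 4: 8 − 1 = 7.
Option I wins the head-to-head 7–1.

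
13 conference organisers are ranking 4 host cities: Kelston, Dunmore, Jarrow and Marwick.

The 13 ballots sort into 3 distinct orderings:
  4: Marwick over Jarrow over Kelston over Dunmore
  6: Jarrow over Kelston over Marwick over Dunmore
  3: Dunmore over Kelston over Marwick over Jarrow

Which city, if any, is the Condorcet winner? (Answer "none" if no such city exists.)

none

Check each pair by majority over 13 ballots:
Kelston vs Dunmore: Kelston, 10–3.
Kelston vs Jarrow: Jarrow, 10–3.
Kelston vs Marwick: Kelston wins 9–4.
Dunmore vs Jarrow: Jarrow, 10–3.
Dunmore vs Marwick: Marwick wins 10–3.
Jarrow–Marwick: Marwick 7–6.
Every city loses at least once (Kelston loses to Jarrow; Dunmore loses to Kelston; Jarrow loses to Marwick; Marwick loses to Kelston). The majority relation contains the cycle Kelston beats Marwick beats Jarrow beats Kelston, so there is no Condorcet winner.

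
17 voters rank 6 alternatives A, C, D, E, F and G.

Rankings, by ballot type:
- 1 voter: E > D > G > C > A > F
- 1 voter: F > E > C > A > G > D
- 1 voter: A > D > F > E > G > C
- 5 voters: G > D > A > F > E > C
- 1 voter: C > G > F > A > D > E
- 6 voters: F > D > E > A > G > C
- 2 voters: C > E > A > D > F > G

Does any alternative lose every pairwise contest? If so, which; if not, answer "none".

C

Pairwise majorities:
A vs C: A, 12–5.
A vs D: A is ranked higher on 1+1+1+2 = 5 ballots, D on 12. D wins 12–5.
A vs E: A is ranked higher on 1+5+1 = 7 ballots, E on 10. E wins 10–7.
A vs F: A, 9–8.
A vs G: A preferred on 1+1+6+2 = 10 ballots; A wins 10–7.
C vs D: C is ranked higher on 1+1+2 = 4 ballots, D on 13. D wins 13–4.
C vs E: C preferred on 1+2 = 3 ballots; E wins 14–3.
C–F: F 13–4.
C–G: G 13–4.
D vs E: D preferred on 1+5+1+6 = 13 ballots; D wins 13–4.
D–F: D 9–8.
D vs G: D, 10–7.
E vs F: E preferred on 1+2 = 3 ballots; F wins 14–3.
E vs G: E, 11–6.
F vs G: 1+1+6+2 = 10 for F, 7 for G — F by 10–7.
C loses to every other alternative — it is the Condorcet loser.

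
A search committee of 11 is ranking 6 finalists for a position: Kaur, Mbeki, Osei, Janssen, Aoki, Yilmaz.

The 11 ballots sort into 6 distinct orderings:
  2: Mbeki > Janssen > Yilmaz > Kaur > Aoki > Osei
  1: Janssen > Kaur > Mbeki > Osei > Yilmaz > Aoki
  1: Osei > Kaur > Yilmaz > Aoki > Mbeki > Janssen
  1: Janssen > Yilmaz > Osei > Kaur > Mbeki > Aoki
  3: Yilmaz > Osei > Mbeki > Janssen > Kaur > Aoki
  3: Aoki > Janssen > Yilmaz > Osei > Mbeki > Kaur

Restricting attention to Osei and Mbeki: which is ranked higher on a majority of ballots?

Osei

Ballots ranking Osei above Mbeki: 1 + 1 + 3 + 3 = 8.
Ballots ranking Mbeki above Osei: 11 − 8 = 3.
Osei wins the head-to-head 8–3.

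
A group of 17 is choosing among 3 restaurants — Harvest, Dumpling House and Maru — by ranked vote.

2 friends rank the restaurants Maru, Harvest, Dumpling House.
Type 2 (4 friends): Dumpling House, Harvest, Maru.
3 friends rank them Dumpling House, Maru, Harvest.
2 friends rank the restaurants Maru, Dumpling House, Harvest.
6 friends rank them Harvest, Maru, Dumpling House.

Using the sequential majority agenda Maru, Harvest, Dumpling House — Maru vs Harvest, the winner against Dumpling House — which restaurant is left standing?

Dumpling House

Round 1: Maru vs Harvest — 7–10, Harvest advances.
Round 2: Harvest vs Dumpling House — 8–9, Dumpling House advances.
Dumpling House survives the agenda.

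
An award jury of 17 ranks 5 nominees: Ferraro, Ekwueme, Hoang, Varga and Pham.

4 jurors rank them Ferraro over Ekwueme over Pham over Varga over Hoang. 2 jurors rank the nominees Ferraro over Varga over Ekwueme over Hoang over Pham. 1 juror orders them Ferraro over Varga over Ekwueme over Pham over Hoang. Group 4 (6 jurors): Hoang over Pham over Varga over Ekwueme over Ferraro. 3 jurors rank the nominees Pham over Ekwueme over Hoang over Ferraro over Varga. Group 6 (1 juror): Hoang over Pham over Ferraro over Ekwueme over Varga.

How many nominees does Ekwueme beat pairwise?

Ekwueme against each rival (17 jurors):
Ekwueme–Ferraro: Ekwueme 9–8.
Ekwueme–Hoang: Ekwueme 10–7.
Ekwueme vs Varga: Varga wins 9–8.
Ekwueme–Pham: Pham 10–7.
Ekwueme beats Ferraro, Hoang; loses to Varga, Pham — 2 pairwise wins.

2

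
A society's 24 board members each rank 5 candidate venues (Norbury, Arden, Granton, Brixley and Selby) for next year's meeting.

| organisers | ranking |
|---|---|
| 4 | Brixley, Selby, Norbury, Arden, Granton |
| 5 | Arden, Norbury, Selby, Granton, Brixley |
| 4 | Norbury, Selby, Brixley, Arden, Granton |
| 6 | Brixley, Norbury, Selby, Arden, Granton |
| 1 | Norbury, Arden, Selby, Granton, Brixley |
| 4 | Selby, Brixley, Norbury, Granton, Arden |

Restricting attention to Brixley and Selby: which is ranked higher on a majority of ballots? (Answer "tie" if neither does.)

Selby

Ballots ranking Brixley above Selby: 4 + 6 = 10.
Ballots ranking Selby above Brixley: 24 − 10 = 14.
Selby wins the head-to-head 14–10.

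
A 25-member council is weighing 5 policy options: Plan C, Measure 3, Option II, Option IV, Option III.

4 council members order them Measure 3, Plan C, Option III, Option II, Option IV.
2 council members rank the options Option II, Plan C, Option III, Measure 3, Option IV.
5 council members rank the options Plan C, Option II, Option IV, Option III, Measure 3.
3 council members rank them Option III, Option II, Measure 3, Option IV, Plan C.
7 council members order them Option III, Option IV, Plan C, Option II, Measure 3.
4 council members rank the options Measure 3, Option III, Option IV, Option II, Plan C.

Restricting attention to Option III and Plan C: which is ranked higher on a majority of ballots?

Option III

Ballots ranking Option III above Plan C: 3 + 7 + 4 = 14.
Ballots ranking Plan C above Option III: 25 − 14 = 11.
Option III wins the head-to-head 14–11.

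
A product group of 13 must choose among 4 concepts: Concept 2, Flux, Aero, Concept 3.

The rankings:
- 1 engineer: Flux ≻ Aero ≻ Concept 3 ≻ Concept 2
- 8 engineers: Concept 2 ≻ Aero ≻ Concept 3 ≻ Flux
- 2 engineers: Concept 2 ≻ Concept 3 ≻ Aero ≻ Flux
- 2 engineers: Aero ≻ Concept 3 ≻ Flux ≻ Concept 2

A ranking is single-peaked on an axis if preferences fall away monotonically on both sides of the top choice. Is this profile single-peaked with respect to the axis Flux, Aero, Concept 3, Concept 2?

Axis positions: Flux=1, Aero=2, Concept 3=3, Concept 2=4.
Ballot type 1 (peak Flux at position 1): ranking walks positions 1-2-3-4, expanding outward from the peak — single-peaked.
Ballot type 2: ranking walks positions 4-2-3-1; Aero is ranked above Concept 3 even though Concept 3 lies between Aero and the peak Concept 2 on the axis — preferences dip and rise again. Not single-peaked.
Ballot type 3 (peak Concept 2 at position 4): ranking walks positions 4-3-2-1, expanding outward from the peak — single-peaked.
Ballot type 4 (peak Aero at position 2): ranking walks positions 2-3-1-4, expanding outward from the peak — single-peaked.
Ballot type 2 violates single-peakedness, so the profile is not single-peaked on this axis.

no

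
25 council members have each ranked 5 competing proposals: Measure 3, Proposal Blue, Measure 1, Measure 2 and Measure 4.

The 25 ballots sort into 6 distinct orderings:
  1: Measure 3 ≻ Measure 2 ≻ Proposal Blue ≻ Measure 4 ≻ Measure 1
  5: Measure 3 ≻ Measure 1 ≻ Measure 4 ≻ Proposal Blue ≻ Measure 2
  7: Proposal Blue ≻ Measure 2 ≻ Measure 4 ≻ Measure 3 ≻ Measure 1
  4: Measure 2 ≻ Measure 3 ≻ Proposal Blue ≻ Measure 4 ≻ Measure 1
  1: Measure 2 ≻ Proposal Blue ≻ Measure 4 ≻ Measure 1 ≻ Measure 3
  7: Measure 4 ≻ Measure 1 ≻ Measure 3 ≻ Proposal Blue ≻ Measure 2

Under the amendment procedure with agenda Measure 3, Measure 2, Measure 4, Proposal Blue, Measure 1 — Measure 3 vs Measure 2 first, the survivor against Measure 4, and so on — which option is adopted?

Round 1: Measure 3 vs Measure 2 — 13–12, Measure 3 advances.
Round 2: Measure 3 vs Measure 4 — 10–15, Measure 4 advances.
Round 3: Measure 4 vs Proposal Blue — 12–13, Proposal Blue advances.
Round 4: Proposal Blue vs Measure 1 — 13–12, Proposal Blue advances.
The agenda winner is Proposal Blue.

Proposal Blue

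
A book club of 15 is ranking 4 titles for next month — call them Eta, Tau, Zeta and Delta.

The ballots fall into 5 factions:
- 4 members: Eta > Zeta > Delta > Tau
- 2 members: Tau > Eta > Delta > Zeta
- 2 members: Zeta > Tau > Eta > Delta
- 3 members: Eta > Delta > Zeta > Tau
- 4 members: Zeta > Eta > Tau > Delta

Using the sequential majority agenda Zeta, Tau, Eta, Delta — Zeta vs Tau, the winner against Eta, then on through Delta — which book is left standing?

Eta

Round 1: Zeta vs Tau — 13–2, Zeta advances.
Round 2: Zeta vs Eta — 6–9, Eta advances.
Round 3: Eta vs Delta — 15–0, Eta advances.
Eta survives the agenda.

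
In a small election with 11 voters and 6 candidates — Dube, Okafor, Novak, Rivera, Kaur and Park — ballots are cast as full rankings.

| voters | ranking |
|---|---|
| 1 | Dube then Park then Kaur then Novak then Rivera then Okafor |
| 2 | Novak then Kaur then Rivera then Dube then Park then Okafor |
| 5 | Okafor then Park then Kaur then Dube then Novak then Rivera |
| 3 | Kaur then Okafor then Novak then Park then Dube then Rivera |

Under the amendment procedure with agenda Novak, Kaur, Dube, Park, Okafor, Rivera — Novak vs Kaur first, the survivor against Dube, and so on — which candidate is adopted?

Okafor

Round 1: Novak vs Kaur — 2–9, Kaur advances.
Round 2: Kaur vs Dube — 10–1, Kaur advances.
Round 3: Kaur vs Park — 5–6, Park advances.
Round 4: Park vs Okafor — 3–8, Okafor advances.
Round 5: Okafor vs Rivera — 8–3, Okafor advances.
Okafor survives the agenda.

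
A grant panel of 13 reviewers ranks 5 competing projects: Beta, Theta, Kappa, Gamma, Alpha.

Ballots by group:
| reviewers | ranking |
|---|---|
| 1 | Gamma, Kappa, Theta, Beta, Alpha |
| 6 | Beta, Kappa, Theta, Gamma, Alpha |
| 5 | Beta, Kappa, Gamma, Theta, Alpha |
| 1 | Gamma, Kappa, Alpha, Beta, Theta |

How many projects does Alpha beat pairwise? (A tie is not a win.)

0

Alpha against each rival (13 reviewers):
Alpha vs Beta: 1 for Alpha, 12 for Beta — Beta by 12–1.
Alpha–Theta: Theta 12–1.
Alpha vs Kappa: Kappa, 13–0.
Alpha vs Gamma: Gamma wins 13–0.
Alpha beats no one; loses to Beta, Theta, Kappa, Gamma — 0 pairwise wins.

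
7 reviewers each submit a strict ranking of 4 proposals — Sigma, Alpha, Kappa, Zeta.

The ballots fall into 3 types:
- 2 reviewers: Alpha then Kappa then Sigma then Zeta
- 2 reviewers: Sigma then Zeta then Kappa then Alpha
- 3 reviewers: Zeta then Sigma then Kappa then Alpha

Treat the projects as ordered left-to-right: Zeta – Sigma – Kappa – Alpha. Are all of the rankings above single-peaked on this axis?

yes

Axis positions: Zeta=1, Sigma=2, Kappa=3, Alpha=4.
Type 1 (peak Alpha at position 4): ranking walks positions 4-3-2-1, expanding outward from the peak — single-peaked.
Type 2 (peak Sigma at position 2): ranking walks positions 2-1-3-4, expanding outward from the peak — single-peaked.
Type 3 (peak Zeta at position 1): ranking walks positions 1-2-3-4, expanding outward from the peak — single-peaked.
Every ranking is single-peaked on this axis.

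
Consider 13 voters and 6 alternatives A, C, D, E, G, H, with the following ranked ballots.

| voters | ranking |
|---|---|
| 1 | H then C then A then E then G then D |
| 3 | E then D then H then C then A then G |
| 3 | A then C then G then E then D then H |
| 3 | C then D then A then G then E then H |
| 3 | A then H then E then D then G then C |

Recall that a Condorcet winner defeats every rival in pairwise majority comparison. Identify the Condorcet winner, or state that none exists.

none

Check each pair by majority over 13 ballots:
A vs C: A preferred on 3+3 = 6 ballots; C wins 7–6.
A vs D: A is ranked higher on 1+3+3 = 7 ballots, D on 6. A wins 7–6.
A vs E: A is ranked higher on 1+3+3+3 = 10 ballots, E on 3. A wins 10–3.
A vs G: 13 to 0, A.
A vs H: 3+3+3 = 9 for A, 4 for H — A by 9–4.
C vs D: C preferred on 1+3+3 = 7 ballots; C wins 7–6.
C vs E: C preferred on 1+3+3 = 7 ballots; C wins 7–6.
C vs G: C is ranked higher on 1+3+3+3 = 10 ballots, G on 3. C wins 10–3.
C vs H: 6 to 7, H.
D vs E: 3 to 10, E.
D vs G: 9 to 4, D.
D vs H: 3+3+3 = 9 for D, 4 for H — D by 9–4.
E vs G: E preferred on 1+3+3 = 7 ballots; E wins 7–6.
E vs H: 3+3+3 = 9 for E, 4 for H — E by 9–4.
G vs H: 3+3 = 6 for G, 7 for H — H by 7–6.
Every alternative loses at least once (A loses to C; C loses to H; D loses to A; E loses to A; G loses to A; H loses to A). The majority relation contains the cycle A > H > C > A, so there is no Condorcet winner.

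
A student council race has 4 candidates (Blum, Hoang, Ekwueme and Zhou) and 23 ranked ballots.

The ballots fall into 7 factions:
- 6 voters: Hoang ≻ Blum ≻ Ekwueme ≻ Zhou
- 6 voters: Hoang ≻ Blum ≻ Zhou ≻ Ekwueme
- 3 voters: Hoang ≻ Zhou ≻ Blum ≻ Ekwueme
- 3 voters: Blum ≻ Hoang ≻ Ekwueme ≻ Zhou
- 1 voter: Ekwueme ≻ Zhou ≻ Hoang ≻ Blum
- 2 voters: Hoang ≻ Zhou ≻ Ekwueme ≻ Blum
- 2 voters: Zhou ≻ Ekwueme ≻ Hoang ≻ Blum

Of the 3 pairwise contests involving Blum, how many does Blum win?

2

Blum against each rival (23 voters):
Blum vs Hoang: 3 for Blum, 20 for Hoang — Hoang by 20–3.
Blum vs Ekwueme: 18 to 5, Blum.
Blum vs Zhou: Blum preferred on 6+6+3 = 15 ballots; Blum wins 15–8.
Blum beats Ekwueme, Zhou; loses to Hoang — 2 pairwise wins.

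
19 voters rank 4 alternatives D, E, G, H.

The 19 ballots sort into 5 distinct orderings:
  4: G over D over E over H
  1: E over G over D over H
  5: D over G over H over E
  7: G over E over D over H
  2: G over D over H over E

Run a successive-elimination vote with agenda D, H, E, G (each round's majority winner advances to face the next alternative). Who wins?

Round 1: D vs H — 19–0, D advances.
Round 2: D vs E — 11–8, D advances.
Round 3: D vs G — 5–14, G advances.
The agenda winner is G.

G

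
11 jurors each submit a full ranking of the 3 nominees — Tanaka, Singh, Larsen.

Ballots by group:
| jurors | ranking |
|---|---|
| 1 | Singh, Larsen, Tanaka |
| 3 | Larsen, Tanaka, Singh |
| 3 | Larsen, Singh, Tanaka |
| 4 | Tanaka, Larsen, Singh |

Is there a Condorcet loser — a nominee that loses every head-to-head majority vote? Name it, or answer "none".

Singh

Pairwise majorities:
Tanaka vs Singh: Tanaka, 7–4.
Tanaka vs Larsen: Larsen, 7–4.
Singh vs Larsen: 1 to 10, Larsen.
Singh loses to every other nominee — it is the Condorcet loser.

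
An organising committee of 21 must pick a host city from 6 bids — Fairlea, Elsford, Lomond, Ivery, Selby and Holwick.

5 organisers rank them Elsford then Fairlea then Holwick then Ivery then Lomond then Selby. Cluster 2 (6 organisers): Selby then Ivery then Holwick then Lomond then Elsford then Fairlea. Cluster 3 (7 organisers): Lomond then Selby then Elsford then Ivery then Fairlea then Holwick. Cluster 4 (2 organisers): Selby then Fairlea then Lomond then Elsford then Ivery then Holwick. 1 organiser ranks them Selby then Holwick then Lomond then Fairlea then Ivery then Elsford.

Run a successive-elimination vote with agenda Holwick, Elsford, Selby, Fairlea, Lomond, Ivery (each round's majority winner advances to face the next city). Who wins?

Ivery

Round 1: Holwick vs Elsford — 7–14, Elsford advances.
Round 2: Elsford vs Selby — 5–16, Selby advances.
Round 3: Selby vs Fairlea — 16–5, Selby advances.
Round 4: Selby vs Lomond — 9–12, Lomond advances.
Round 5: Lomond vs Ivery — 10–11, Ivery advances.
The agenda winner is Ivery.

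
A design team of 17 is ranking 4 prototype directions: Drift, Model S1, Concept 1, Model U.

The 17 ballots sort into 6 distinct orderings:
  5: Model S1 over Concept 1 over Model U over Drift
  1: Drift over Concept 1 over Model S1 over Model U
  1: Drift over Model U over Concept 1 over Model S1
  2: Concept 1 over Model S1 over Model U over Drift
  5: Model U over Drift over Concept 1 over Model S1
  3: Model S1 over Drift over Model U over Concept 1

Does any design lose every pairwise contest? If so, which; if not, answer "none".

none

Head-to-head results (17 engineers):
Drift–Model S1: Model S1 10–7.
Drift vs Concept 1: Drift, 10–7.
Drift vs Model U: Drift preferred on 1+1+3 = 5 ballots; Model U wins 12–5.
Model S1 vs Concept 1: Concept 1, 9–8.
Model S1 vs Model U: Model S1 preferred on 5+1+2+3 = 11 ballots; Model S1 wins 11–6.
Concept 1 vs Model U: Model U wins 9–8.
No design is winless: Drift beats Concept 1; Model S1 beats Drift; Concept 1 beats Model S1; Model U beats Drift. There is no Condorcet loser.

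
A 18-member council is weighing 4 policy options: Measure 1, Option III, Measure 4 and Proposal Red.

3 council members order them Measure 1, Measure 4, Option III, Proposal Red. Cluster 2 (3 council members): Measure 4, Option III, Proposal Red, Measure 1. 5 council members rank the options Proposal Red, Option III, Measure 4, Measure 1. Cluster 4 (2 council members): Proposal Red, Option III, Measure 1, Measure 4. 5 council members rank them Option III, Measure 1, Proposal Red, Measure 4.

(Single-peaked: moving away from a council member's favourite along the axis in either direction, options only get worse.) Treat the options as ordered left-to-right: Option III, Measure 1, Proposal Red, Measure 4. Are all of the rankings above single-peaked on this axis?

no

Axis positions: Option III=1, Measure 1=2, Proposal Red=3, Measure 4=4.
Cluster 1: ranking walks positions 2-4-1-3; Measure 4 is ranked above Proposal Red even though Proposal Red lies between Measure 4 and the peak Measure 1 on the axis — preferences dip and rise again. Not single-peaked.
Cluster 2: ranking walks positions 4-1-3-2; Option III is ranked above Proposal Red even though Proposal Red lies between Option III and the peak Measure 4 on the axis — preferences dip and rise again. Not single-peaked.
Cluster 3: ranking walks positions 3-1-4-2; Option III is ranked above Measure 1 even though Measure 1 lies between Option III and the peak Proposal Red on the axis — preferences dip and rise again. Not single-peaked.
Cluster 4: ranking walks positions 3-1-2-4; Option III is ranked above Measure 1 even though Measure 1 lies between Option III and the peak Proposal Red on the axis — preferences dip and rise again. Not single-peaked.
Cluster 5 (peak Option III at position 1): ranking walks positions 1-2-3-4, expanding outward from the peak — single-peaked.
Cluster 1 violates single-peakedness, so the profile is not single-peaked on this axis.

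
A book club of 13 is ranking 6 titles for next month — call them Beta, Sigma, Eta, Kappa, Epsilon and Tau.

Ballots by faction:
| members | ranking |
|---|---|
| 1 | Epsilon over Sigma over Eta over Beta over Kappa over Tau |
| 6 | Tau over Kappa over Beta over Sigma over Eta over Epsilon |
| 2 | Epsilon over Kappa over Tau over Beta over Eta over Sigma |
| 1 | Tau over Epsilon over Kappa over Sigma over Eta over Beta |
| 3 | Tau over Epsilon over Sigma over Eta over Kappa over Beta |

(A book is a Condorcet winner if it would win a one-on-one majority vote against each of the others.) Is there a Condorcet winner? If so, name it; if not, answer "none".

Tau

Check each pair by majority over 13 ballots:
Beta–Sigma: Beta 8–5.
Beta–Eta: Beta 8–5.
Beta vs Kappa: Kappa, 12–1.
Beta–Epsilon: Epsilon 7–6.
Beta vs Tau: Tau wins 12–1.
Sigma vs Eta: Sigma wins 11–2.
Sigma–Kappa: Kappa 9–4.
Sigma vs Epsilon: Epsilon, 7–6.
Sigma–Tau: Tau 12–1.
Eta vs Kappa: Kappa, 9–4.
Eta vs Epsilon: Epsilon, 7–6.
Eta vs Tau: Tau, 12–1.
Kappa–Epsilon: Epsilon 7–6.
Kappa–Tau: Tau 10–3.
Epsilon vs Tau: Tau, 10–3.
Tau beats each of Beta, Sigma, Eta, Kappa, Epsilon — Tau is the Condorcet winner.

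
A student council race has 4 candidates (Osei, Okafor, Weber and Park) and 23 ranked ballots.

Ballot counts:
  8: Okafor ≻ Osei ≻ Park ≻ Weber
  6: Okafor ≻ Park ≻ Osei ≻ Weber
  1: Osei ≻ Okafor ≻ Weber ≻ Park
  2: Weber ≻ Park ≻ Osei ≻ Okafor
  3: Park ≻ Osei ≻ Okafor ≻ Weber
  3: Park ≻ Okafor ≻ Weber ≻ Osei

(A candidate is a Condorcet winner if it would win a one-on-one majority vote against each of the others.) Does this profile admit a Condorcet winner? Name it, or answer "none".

Head-to-head results (23 voters):
Osei vs Okafor: 6 to 17, Okafor.
Osei vs Weber: 18 to 5, Osei.
Osei vs Park: Osei is ranked higher on 8+1 = 9 ballots, Park on 14. Park wins 14–9.
Okafor vs Weber: Okafor preferred on 8+6+1+3+3 = 21 ballots; Okafor wins 21–2.
Okafor vs Park: Okafor is ranked higher on 8+6+1 = 15 ballots, Park on 8. Okafor wins 15–8.
Weber vs Park: 1+2 = 3 for Weber, 20 for Park — Park by 20–3.
Okafor wins every pairwise contest, so Okafor is the Condorcet winner.

Okafor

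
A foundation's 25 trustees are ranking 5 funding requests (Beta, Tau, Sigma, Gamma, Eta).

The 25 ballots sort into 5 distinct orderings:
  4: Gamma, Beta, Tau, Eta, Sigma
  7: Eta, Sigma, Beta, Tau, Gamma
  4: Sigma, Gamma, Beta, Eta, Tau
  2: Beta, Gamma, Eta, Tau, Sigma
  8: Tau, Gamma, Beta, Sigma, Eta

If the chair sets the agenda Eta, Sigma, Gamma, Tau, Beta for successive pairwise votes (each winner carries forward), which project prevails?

Beta

Round 1: Eta vs Sigma — 13–12, Eta advances.
Round 2: Eta vs Gamma — 7–18, Gamma advances.
Round 3: Gamma vs Tau — 10–15, Tau advances.
Round 4: Tau vs Beta — 8–17, Beta advances.
The agenda winner is Beta.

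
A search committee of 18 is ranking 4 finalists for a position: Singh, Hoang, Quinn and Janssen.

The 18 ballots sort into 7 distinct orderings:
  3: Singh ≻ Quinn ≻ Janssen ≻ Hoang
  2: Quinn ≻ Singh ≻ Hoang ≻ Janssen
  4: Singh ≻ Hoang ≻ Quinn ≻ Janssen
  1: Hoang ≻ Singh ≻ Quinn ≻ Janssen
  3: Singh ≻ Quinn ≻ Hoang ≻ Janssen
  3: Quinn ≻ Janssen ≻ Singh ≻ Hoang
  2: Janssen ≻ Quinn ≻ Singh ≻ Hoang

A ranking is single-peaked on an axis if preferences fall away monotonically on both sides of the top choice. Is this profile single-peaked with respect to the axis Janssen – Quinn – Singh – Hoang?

yes

Axis positions: Janssen=1, Quinn=2, Singh=3, Hoang=4.
Group 1 (peak Singh at position 3): ranking walks positions 3-2-1-4, expanding outward from the peak — single-peaked.
Group 2 (peak Quinn at position 2): ranking walks positions 2-3-4-1, expanding outward from the peak — single-peaked.
Group 3 (peak Singh at position 3): ranking walks positions 3-4-2-1, expanding outward from the peak — single-peaked.
Group 4 (peak Hoang at position 4): ranking walks positions 4-3-2-1, expanding outward from the peak — single-peaked.
Group 5 (peak Singh at position 3): ranking walks positions 3-2-4-1, expanding outward from the peak — single-peaked.
Group 6 (peak Quinn at position 2): ranking walks positions 2-1-3-4, expanding outward from the peak — single-peaked.
Group 7 (peak Janssen at position 1): ranking walks positions 1-2-3-4, expanding outward from the peak — single-peaked.
Every ranking is single-peaked on this axis.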